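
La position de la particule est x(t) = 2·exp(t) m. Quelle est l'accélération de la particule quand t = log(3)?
En partant de la position x(t) = 2·exp(t), nous prenons 2 dérivées. En prenant d/dt de x(t), nous trouvons v(t) = 2·exp(t). La dérivée de la vitesse donne l'accélération: a(t) = 2·exp(t). Nous avons l'accélération a(t) = 2·exp(t). En substituant t = log(3): a(log(3)) = 6.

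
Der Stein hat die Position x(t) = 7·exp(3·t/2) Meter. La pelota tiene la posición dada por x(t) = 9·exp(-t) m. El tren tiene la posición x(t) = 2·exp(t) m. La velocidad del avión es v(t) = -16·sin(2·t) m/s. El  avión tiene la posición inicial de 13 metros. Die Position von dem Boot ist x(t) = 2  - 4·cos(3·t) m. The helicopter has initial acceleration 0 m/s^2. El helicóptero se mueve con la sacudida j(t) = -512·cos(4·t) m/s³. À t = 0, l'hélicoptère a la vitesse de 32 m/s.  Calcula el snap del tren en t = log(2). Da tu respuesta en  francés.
En partant de la position x(t) = 2·exp(t), nous prenons 4 dérivées. La dérivée de la position donne la vitesse: v(t) = 2·exp(t). En dérivant la vitesse, nous obtenons l'accélération: a(t) = 2·exp(t). La dérivée de l'accélération donne le jerk: j(t) = 2·exp(t). En prenant d/dt de j(t), nous trouvons s(t) = 2·exp(t). De l'équation du snap s(t) = 2·exp(t), nous substituons t = log(2) pour obtenir s = 4.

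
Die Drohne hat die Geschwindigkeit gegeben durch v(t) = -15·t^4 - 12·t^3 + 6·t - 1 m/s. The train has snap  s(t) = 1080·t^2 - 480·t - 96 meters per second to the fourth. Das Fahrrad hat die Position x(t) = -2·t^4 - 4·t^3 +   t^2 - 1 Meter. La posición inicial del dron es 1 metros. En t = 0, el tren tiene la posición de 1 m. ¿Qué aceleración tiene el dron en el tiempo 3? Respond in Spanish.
Debemos derivar nuestra ecuación de la velocidad v(t) = -15·t^4 - 12·t^3 + 6·t - 1 1 vez. Tomando d/dt de v(t), encontramos a(t) = -60·t^3 - 36·t^2 + 6. De la ecuación de la aceleración a(t) = -60·t^3 - 36·t^2 + 6, sustituimos t = 3 para obtener a = -1938.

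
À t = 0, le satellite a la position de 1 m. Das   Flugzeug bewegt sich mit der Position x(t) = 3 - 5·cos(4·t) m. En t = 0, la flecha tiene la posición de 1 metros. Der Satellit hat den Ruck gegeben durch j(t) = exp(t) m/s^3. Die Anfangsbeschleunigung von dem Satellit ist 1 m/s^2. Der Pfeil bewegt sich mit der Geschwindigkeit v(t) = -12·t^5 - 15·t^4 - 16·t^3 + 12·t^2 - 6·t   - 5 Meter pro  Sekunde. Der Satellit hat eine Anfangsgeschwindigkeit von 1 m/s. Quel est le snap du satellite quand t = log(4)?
En partant du jerk j(t) = exp(t), nous prenons 1 dérivée. En prenant d/dt de j(t), nous trouvons s(t) = exp(t). En utilisant s(t) = exp(t) et en substituant t = log(4), nous trouvons s = 4.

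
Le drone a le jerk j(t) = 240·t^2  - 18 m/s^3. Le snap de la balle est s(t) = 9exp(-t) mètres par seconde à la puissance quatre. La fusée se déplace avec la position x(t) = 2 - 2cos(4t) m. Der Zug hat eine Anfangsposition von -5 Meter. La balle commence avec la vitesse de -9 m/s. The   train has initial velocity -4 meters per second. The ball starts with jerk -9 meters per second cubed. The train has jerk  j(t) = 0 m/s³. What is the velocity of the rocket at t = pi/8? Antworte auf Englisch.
We must differentiate our position equation x(t) = 2 - 2·cos(4·t) 1 time. Taking d/dt of x(t), we find v(t) = 8·sin(4·t). Using v(t) = 8·sin(4·t) and substituting t = pi/8, we find v = 8.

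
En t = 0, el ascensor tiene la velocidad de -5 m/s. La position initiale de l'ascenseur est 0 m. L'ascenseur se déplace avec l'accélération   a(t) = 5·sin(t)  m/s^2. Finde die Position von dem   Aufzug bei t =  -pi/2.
Ausgehend von der Beschleunigung a(t) = 5·sin(t), nehmen wir 2 Stammfunktionen. Die Stammfunktion von der Beschleunigung ist die Geschwindigkeit. Mit v(0) = -5 erhalten wir v(t) = -5·cos(t). Durch Integration von der Geschwindigkeit und Verwendung der Anfangsbedingung x(0) = 0, erhalten wir x(t) = -5·sin(t). Mit x(t) = -5·sin(t) und Einsetzen von t = -pi/2, finden wir x = 5.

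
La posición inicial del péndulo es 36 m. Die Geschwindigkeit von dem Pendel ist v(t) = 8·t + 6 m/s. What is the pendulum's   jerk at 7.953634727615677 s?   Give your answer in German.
Ausgehend von der Geschwindigkeit v(t) = 8·t + 6, nehmen wir 2 Ableitungen. Mit d/dt von v(t) finden wir a(t) = 8. Mit d/dt von a(t) finden wir j(t) = 0. Aus der Gleichung für den Ruck j(t) = 0, setzen wir t = 7.953634727615677 ein und erhalten j = 0.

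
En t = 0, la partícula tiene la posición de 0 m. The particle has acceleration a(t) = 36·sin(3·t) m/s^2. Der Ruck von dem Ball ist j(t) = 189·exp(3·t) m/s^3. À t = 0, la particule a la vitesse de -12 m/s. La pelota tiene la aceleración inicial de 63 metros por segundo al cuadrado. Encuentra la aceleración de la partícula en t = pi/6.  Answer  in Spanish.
Tenemos la aceleración a(t) = 36·sin(3·t). Sustituyendo t = pi/6: a(pi/6) = 36.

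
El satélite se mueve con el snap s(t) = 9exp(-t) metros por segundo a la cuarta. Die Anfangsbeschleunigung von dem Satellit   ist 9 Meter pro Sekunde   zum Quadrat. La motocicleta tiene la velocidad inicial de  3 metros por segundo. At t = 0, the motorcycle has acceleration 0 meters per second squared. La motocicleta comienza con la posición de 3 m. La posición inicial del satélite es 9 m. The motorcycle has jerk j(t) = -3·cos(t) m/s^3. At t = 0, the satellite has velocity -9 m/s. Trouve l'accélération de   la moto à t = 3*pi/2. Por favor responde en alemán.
Wir müssen die Stammfunktion unserer Gleichung für den Ruck j(t) = -3·cos(t) 1-mal finden. Durch Integration von dem Ruck und Verwendung der Anfangsbedingung a(0) = 0, erhalten wir a(t) = -3·sin(t). Mit a(t) = -3·sin(t) und Einsetzen von t = 3*pi/2, finden wir a = 3.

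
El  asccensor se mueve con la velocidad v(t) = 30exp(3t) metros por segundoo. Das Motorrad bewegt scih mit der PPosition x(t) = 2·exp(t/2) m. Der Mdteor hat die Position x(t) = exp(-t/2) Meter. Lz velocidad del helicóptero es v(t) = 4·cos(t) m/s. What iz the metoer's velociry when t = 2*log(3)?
To solve this, we need to take 1 derivative of our position equation x(t) = exp(-t/2). Taking d/dt of x(t), we find v(t) = -exp(-t/2)/2. From the given velocity equation v(t) = -exp(-t/2)/2, we substitute t = 2*log(3) to get v = -1/6.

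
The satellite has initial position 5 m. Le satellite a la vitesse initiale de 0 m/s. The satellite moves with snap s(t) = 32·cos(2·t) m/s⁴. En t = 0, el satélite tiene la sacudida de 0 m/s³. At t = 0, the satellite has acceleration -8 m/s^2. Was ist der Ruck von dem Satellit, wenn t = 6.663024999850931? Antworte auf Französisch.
Nous devons trouver l'intégrale de notre équation du snap s(t) = 32·cos(2·t) 1 fois. En prenant ∫s(t)dt et en appliquant j(0) = 0, nous trouvons j(t) = 16·sin(2·t). En utilisant j(t) = 16·sin(2·t) et en substituant t = 6.663024999850931, nous trouvons j = 11.0190242665109.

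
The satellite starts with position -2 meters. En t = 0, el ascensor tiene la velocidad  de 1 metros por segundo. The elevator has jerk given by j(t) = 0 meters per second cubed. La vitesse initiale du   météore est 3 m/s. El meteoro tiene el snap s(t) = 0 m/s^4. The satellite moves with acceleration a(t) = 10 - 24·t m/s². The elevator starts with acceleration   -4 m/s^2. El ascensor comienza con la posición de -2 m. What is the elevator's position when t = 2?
We must find the antiderivative of our jerk equation j(t) = 0 3 times. The integral of jerk is acceleration. Using a(0) = -4, we get a(t) = -4. Taking ∫a(t)dt and applying v(0) = 1, we find v(t) = 1 - 4·t. Taking ∫v(t)dt and applying x(0) = -2, we find x(t) = -2·t^2 + t - 2. From the given position equation x(t) = -2·t^2 + t - 2, we substitute t = 2 to get x = -8.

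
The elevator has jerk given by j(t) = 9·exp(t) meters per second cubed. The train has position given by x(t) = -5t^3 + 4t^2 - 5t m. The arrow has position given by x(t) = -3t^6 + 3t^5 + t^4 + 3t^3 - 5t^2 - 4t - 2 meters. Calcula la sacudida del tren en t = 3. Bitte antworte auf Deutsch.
Ausgehend von der Position x(t) = -5·t^3 + 4·t^2 - 5·t, nehmen wir 3 Ableitungen. Die Ableitung von der Position ergibt die Geschwindigkeit: v(t) = -15·t^2 + 8·t - 5. Mit d/dt von v(t) finden wir a(t) = 8 - 30·t. Durch Ableiten von der Beschleunigung erhalten wir den Ruck: j(t) = -30. Mit j(t) = -30 und Einsetzen von t = 3, finden wir j = -30.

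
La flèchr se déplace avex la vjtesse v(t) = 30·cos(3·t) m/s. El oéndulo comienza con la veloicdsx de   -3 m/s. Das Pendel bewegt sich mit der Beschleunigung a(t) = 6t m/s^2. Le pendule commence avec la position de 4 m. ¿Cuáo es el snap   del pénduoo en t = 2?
Partiendo de la aceleración a(t) = 6·t, tomamos 2 derivadas. Derivando la aceleración, obtenemos la sacudida: j(t) = 6. La derivada de la sacudida da el snap: s(t) = 0. Tenemos el snap s(t) = 0. Sustituyendo t = 2: s(2) = 0.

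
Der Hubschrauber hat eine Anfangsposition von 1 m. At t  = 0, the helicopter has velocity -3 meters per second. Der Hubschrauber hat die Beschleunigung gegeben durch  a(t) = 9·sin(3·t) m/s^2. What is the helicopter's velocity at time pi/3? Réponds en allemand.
Ausgehend von der Beschleunigung a(t) = 9·sin(3·t), nehmen wir 1 Integral. Die Stammfunktion von der Beschleunigung ist die Geschwindigkeit. Mit v(0) = -3 erhalten wir v(t) = -3·cos(3·t). Mit v(t) = -3·cos(3·t) und Einsetzen von t = pi/3, finden wir v = 3.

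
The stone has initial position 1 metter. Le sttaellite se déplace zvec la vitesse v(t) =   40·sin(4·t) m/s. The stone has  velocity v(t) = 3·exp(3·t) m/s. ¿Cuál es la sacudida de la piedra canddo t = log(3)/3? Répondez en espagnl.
Partiendo de la velocidad v(t) = 3·exp(3·t), tomamos 2 derivadas. Derivando la velocidad, obtenemos la aceleración: a(t) = 9·exp(3·t). Derivando la aceleración, obtenemos la sacudida: j(t) = 27·exp(3·t). Usando j(t) = 27·exp(3·t) y sustituyendo t = log(3)/3, encontramos j = 81.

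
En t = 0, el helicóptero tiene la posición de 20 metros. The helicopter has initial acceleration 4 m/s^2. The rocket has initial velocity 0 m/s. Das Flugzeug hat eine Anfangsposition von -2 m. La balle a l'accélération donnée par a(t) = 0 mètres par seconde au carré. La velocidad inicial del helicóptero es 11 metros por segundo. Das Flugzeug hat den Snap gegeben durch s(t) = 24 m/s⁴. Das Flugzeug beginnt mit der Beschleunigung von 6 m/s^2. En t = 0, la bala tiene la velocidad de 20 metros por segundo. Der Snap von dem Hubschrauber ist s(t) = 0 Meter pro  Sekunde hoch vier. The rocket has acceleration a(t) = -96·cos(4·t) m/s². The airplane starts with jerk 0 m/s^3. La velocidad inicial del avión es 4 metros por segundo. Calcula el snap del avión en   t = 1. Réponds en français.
De l'équation du snap s(t) = 24, nous substituons t = 1 pour obtenir s = 24.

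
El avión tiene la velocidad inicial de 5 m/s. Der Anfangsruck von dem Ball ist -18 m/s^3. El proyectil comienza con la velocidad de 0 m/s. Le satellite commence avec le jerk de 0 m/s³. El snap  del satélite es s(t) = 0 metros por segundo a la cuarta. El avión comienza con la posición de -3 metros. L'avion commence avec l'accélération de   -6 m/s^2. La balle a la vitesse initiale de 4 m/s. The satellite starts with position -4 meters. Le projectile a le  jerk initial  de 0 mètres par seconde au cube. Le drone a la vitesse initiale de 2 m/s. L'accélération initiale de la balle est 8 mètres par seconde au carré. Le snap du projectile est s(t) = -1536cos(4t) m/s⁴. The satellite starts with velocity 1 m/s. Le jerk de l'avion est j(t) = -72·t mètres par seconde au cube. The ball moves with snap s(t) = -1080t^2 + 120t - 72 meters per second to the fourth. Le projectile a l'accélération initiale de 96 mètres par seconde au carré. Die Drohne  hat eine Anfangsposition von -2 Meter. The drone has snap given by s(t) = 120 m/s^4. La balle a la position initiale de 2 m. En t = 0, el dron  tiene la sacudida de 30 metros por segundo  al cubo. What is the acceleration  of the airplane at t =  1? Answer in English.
To solve this, we need to take 1 integral of our jerk equation j(t) = -72·t. The antiderivative of jerk is acceleration. Using a(0) = -6, we get a(t) = -36·t^2 - 6. We have acceleration a(t) = -36·t^2 - 6. Substituting t = 1: a(1) = -42.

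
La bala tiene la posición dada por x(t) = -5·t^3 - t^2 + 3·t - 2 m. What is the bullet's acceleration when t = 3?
To solve this, we need to take 2 derivatives of our position equation x(t) = -5·t^3 - t^2 + 3·t - 2. Taking d/dt of x(t), we find v(t) = -15·t^2 - 2·t + 3. Differentiating velocity, we get acceleration: a(t) = -30·t - 2. From the given acceleration equation a(t) = -30·t - 2, we substitute t = 3 to get a = -92.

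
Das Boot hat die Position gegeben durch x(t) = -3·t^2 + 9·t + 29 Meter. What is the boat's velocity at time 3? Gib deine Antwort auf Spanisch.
Para resolver esto, necesitamos tomar 1 derivada de nuestra ecuación de la posición x(t) = -3·t^2 + 9·t + 29. Tomando d/dt de x(t), encontramos v(t) = 9 - 6·t. Tenemos la velocidad v(t) = 9 - 6·t. Sustituyendo t = 3: v(3) = -9.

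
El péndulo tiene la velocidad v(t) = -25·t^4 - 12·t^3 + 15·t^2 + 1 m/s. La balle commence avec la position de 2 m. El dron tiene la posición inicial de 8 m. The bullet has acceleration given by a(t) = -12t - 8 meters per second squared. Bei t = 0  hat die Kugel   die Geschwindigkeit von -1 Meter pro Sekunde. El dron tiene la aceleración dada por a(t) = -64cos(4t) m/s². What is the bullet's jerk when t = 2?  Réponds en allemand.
Um dies zu lösen, müssen wir 1 Ableitung unserer Gleichung für die Beschleunigung a(t) = -12·t - 8 nehmen. Mit d/dt von a(t) finden wir j(t) = -12. Aus der Gleichung für den Ruck j(t) = -12, setzen wir t = 2 ein und erhalten j = -12.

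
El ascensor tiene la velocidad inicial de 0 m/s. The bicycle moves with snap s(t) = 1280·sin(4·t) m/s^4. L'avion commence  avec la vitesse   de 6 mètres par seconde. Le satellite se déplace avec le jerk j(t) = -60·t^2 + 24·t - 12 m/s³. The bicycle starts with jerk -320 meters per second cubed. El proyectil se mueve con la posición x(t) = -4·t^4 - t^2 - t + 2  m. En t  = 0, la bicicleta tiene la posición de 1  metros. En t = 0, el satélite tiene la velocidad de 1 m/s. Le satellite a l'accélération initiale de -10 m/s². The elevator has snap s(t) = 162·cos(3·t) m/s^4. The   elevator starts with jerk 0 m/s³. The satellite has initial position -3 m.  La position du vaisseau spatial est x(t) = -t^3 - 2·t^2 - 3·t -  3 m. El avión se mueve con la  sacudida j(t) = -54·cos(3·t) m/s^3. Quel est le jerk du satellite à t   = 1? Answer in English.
We have jerk j(t) = -60·t^2 + 24·t - 12. Substituting t = 1: j(1) = -48.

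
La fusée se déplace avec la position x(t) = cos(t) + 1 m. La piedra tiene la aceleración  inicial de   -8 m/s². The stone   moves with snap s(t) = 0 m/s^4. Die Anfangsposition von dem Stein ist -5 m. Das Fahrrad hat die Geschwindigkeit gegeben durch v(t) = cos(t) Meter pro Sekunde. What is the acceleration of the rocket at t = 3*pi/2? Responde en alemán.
Um dies zu lösen, müssen wir 2 Ableitungen unserer Gleichung für die Position x(t) = cos(t) + 1 nehmen. Die Ableitung von der Position ergibt die Geschwindigkeit: v(t) = -sin(t). Die Ableitung von der Geschwindigkeit ergibt die Beschleunigung: a(t) = -cos(t). Aus der Gleichung für die Beschleunigung a(t) = -cos(t), setzen wir t = 3*pi/2 ein und erhalten a = 0.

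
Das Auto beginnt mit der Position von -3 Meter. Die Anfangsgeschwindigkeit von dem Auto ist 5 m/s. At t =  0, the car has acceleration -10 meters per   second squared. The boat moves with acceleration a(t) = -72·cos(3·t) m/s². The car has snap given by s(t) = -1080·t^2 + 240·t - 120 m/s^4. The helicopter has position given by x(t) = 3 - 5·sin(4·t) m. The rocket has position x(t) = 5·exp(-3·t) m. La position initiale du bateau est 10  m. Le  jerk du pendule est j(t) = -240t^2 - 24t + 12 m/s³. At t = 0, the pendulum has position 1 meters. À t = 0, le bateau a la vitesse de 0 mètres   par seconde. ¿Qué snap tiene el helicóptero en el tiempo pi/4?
Debemos derivar nuestra ecuación de la posición x(t) = 3 - 5·sin(4·t) 4 veces. La derivada de la posición da la velocidad: v(t) = -20·cos(4·t). La derivada de la velocidad da la aceleración: a(t) = 80·sin(4·t). Tomando d/dt de a(t), encontramos j(t) = 320·cos(4·t). La derivada de la sacudida da el snap: s(t) = -1280·sin(4·t). Usando s(t) = -1280·sin(4·t) y sustituyendo t = pi/4, encontramos s = 0.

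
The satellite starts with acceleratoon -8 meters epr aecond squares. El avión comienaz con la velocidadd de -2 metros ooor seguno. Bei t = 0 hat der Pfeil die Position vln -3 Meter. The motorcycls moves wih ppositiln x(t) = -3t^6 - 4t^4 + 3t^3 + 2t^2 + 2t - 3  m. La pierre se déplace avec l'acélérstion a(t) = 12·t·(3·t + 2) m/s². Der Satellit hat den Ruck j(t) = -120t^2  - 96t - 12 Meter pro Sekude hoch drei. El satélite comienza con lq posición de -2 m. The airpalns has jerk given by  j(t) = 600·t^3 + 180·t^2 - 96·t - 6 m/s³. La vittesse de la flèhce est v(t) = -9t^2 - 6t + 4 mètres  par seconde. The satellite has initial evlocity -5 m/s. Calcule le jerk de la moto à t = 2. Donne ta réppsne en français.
En partant de la position x(t) = -3·t^6 - 4·t^4 + 3·t^3 + 2·t^2 + 2·t - 3, nous prenons 3 dérivées. En prenant d/dt de x(t), nous trouvons v(t) = -18·t^5 - 16·t^3 + 9·t^2 + 4·t + 2. En dérivant la vitesse, nous obtenons l'accélération: a(t) = -90·t^4 - 48·t^2 + 18·t + 4. En dérivant l'accélération, nous obtenons le jerk: j(t) = -360·t^3 - 96·t + 18. Nous avons le jerk j(t) = -360·t^3 - 96·t + 18. En substituant t = 2: j(2) = -3054.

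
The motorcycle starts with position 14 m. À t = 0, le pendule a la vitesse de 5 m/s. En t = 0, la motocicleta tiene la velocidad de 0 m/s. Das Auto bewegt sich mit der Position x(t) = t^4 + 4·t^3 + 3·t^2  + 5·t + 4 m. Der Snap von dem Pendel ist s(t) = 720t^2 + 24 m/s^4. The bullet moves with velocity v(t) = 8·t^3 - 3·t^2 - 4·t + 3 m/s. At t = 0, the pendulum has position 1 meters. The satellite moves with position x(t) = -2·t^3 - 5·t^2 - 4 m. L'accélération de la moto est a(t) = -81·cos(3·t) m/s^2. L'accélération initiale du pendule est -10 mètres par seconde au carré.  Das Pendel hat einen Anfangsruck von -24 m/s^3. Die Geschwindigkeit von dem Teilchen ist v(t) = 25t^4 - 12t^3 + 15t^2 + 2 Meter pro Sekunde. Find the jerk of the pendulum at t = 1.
We need to integrate our snap equation s(t) = 720·t^2 + 24 1 time. The integral of snap, with j(0) = -24, gives jerk: j(t) = 240·t^3 + 24·t - 24. From the given jerk equation j(t) = 240·t^3 + 24·t - 24, we substitute t = 1 to get j = 240.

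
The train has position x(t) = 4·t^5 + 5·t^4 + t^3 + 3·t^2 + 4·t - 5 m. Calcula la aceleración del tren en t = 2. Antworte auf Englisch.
To solve this, we need to take 2 derivatives of our position equation x(t) = 4·t^5 + 5·t^4 + t^3 + 3·t^2 + 4·t - 5. The derivative of position gives velocity: v(t) = 20·t^4 + 20·t^3 + 3·t^2 + 6·t + 4. The derivative of velocity gives acceleration: a(t) = 80·t^3 + 60·t^2 + 6·t + 6. Using a(t) = 80·t^3 + 60·t^2 + 6·t + 6 and substituting t = 2, we find a = 898.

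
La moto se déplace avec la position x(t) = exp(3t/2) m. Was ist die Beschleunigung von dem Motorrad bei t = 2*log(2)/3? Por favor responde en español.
Partiendo de la posición x(t) = exp(3·t/2), tomamos 2 derivadas. Tomando d/dt de x(t), encontramos v(t) = 3·exp(3·t/2)/2. La derivada de la velocidad da la aceleración: a(t) = 9·exp(3·t/2)/4. Usando a(t) = 9·exp(3·t/2)/4 y sustituyendo t = 2*log(2)/3, encontramos a = 9/2.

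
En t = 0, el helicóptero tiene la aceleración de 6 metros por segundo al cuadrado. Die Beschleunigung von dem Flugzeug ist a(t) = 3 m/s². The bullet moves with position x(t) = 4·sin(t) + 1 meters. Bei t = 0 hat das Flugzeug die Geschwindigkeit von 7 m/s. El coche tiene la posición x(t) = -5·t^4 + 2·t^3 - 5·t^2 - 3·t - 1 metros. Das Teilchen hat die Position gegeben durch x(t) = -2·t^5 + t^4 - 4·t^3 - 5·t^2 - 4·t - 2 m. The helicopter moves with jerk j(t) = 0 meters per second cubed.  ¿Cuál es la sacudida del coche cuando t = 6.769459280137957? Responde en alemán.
Um dies zu lösen, müssen wir 3 Ableitungen unserer Gleichung für die Position x(t) = -5·t^4 + 2·t^3 - 5·t^2 - 3·t - 1 nehmen. Die Ableitung von der Position ergibt die Geschwindigkeit: v(t) = -20·t^3 + 6·t^2 - 10·t - 3. Die Ableitung von der Geschwindigkeit ergibt die Beschleunigung: a(t) = -60·t^2 + 12·t - 10. Mit d/dt von a(t) finden wir j(t) = 12 - 120·t. Aus der Gleichung für den Ruck j(t) = 12 - 120·t, setzen wir t = 6.769459280137957 ein und erhalten j = -800.335113616555.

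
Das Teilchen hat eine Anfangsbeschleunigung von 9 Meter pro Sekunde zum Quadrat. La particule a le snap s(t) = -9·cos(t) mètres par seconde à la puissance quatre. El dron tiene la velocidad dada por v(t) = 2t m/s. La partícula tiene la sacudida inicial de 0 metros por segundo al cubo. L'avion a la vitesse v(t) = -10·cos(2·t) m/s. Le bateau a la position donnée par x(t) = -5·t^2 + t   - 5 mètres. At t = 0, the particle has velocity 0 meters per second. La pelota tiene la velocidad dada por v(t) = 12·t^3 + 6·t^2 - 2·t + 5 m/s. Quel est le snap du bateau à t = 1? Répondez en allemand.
Wir müssen unsere Gleichung für die Position x(t) = -5·t^2 + t - 5 4-mal ableiten. Durch Ableiten von der Position erhalten wir die Geschwindigkeit: v(t) = 1 - 10·t. Die Ableitung von der Geschwindigkeit ergibt die Beschleunigung: a(t) = -10. Durch Ableiten von der Beschleunigung erhalten wir den Ruck: j(t) = 0. Mit d/dt von j(t) finden wir s(t) = 0. Wir haben den Snap s(t) = 0. Durch Einsetzen von t = 1: s(1) = 0.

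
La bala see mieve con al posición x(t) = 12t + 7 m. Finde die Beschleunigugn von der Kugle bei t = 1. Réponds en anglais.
We must differentiate our position equation x(t) = 12·t + 7 2 times. Differentiating position, we get velocity: v(t) = 12. Differentiating velocity, we get acceleration: a(t) = 0. We have acceleration a(t) = 0. Substituting t = 1: a(1) = 0.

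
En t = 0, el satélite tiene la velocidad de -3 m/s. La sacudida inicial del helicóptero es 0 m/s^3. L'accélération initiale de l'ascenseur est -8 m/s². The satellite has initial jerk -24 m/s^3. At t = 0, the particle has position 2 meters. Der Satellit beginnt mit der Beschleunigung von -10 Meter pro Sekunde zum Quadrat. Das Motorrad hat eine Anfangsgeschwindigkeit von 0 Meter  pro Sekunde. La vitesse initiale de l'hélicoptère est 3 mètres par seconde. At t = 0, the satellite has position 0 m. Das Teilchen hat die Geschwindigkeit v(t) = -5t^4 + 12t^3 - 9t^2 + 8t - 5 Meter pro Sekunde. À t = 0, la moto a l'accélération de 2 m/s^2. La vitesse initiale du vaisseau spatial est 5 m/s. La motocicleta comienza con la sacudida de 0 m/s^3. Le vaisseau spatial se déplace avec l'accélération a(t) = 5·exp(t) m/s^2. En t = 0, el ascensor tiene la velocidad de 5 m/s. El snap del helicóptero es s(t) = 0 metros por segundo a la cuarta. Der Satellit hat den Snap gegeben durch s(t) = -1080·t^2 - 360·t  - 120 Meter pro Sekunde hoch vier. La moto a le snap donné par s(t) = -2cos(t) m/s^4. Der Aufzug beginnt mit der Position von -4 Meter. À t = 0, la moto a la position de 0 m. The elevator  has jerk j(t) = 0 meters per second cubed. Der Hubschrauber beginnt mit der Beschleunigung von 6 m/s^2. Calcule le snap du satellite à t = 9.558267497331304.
En utilisant s(t) = -1080·t^2 - 360·t - 120 et en substituant t = 9.558267497331304, nous trouvons s = -102230.292053622.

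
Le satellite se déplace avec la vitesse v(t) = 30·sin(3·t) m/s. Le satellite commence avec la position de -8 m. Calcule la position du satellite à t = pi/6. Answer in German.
Ausgehend von der Geschwindigkeit v(t) = 30·sin(3·t), nehmen wir 1 Integral. Das Integral von der Geschwindigkeit, mit x(0) = -8, ergibt die Position: x(t) = 2 - 10·cos(3·t). Wir haben die Position x(t) = 2 - 10·cos(3·t). Durch Einsetzen von t = pi/6: x(pi/6) = 2.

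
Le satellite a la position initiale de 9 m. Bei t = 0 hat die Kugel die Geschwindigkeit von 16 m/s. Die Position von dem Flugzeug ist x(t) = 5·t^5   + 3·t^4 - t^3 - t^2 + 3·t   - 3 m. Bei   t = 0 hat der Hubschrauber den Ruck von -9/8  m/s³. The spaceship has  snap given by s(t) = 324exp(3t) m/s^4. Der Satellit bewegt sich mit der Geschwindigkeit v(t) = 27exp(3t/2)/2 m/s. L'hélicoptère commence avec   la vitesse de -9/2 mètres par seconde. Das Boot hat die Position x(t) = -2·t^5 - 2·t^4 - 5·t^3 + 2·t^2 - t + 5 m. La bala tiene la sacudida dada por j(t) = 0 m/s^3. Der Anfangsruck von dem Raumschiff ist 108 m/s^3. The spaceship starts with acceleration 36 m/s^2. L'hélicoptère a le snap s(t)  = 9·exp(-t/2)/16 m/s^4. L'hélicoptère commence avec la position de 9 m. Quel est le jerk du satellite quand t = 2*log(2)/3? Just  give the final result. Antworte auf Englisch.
The jerk at t = 2*log(2)/3 is j = 243/4.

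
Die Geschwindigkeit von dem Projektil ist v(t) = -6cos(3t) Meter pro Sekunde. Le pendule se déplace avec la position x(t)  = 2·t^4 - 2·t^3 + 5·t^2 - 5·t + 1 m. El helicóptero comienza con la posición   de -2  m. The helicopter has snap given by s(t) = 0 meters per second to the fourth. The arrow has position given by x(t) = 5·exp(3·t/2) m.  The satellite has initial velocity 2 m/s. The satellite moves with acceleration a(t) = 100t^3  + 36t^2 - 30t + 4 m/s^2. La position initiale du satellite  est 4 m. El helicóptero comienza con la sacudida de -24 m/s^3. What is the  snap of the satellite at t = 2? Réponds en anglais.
Starting from acceleration a(t) = 100·t^3 + 36·t^2 - 30·t + 4, we take 2 derivatives. The derivative of acceleration gives jerk: j(t) = 300·t^2 + 72·t - 30. Taking d/dt of j(t), we find s(t) = 600·t + 72. From the given snap equation s(t) = 600·t + 72, we substitute t = 2 to get s = 1272.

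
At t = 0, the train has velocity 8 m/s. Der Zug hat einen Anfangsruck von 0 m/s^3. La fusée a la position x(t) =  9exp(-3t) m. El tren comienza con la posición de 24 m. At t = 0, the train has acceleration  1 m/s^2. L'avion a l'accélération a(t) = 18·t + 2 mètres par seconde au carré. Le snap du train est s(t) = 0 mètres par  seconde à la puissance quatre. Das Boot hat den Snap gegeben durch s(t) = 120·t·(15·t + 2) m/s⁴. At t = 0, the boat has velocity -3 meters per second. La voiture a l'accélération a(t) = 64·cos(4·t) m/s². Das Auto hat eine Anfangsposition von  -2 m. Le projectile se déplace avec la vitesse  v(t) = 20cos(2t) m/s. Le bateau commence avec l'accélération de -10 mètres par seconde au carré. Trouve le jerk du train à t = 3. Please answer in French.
Nous devons trouver l'intégrale de notre équation du snap s(t) = 0 1 fois. L'intégrale du snap, avec j(0) = 0, donne le jerk: j(t) = 0. Nous avons le jerk j(t) = 0. En substituant t = 3: j(3) = 0.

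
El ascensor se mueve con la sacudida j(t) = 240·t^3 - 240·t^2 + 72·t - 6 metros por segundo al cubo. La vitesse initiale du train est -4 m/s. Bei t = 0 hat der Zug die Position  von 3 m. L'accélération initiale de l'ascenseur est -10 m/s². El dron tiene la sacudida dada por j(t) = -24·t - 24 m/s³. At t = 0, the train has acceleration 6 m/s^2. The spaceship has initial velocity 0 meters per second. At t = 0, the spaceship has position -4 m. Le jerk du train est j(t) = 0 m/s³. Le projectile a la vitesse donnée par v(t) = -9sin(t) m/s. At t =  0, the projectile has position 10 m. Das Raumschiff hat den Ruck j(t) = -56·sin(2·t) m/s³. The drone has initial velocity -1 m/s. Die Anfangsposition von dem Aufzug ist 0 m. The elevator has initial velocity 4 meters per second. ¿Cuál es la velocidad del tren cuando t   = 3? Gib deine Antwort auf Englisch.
To solve this, we need to take 2 integrals of our jerk equation j(t) = 0. The integral of jerk, with a(0) = 6, gives acceleration: a(t) = 6. The integral of acceleration is velocity. Using v(0) = -4, we get v(t) = 6·t - 4. Using v(t) = 6·t - 4 and substituting t = 3, we find v = 14.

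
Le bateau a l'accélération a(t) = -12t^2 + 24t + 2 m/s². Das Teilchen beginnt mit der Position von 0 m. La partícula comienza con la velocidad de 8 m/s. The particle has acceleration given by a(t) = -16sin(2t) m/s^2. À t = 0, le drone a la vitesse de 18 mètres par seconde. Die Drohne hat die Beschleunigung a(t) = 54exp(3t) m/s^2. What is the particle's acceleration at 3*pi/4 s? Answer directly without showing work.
a(3*pi/4) = 16.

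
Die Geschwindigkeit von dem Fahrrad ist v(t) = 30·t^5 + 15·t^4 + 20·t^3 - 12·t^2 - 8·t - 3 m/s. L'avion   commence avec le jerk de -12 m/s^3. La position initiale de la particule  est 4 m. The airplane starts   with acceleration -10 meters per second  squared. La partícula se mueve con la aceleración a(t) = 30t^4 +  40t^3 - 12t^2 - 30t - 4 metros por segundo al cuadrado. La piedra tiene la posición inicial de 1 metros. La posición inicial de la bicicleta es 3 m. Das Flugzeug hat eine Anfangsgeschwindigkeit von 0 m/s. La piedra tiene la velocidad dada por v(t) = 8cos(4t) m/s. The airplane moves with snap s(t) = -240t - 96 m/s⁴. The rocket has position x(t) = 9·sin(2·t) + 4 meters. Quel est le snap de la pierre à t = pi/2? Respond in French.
Nous devons dériver notre équation de la vitesse v(t) = 8·cos(4·t) 3 fois. En prenant d/dt de v(t), nous trouvons a(t) = -32·sin(4·t). En dérivant l'accélération, nous obtenons le jerk: j(t) = -128·cos(4·t). En prenant d/dt de j(t), nous trouvons s(t) = 512·sin(4·t). En utilisant s(t) = 512·sin(4·t) et en substituant t = pi/2, nous trouvons s = 0.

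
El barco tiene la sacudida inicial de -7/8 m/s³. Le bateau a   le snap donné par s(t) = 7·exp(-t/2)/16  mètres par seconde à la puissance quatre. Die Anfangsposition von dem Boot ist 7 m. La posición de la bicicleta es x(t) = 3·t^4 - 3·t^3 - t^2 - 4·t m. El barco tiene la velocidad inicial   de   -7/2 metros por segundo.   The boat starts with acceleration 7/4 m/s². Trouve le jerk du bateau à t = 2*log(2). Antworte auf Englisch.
Starting from snap s(t) = 7·exp(-t/2)/16, we take 1 antiderivative. Integrating snap and using the initial condition j(0) = -7/8, we get j(t) = -7·exp(-t/2)/8. We have jerk j(t) = -7·exp(-t/2)/8. Substituting t = 2*log(2): j(2*log(2)) = -7/16.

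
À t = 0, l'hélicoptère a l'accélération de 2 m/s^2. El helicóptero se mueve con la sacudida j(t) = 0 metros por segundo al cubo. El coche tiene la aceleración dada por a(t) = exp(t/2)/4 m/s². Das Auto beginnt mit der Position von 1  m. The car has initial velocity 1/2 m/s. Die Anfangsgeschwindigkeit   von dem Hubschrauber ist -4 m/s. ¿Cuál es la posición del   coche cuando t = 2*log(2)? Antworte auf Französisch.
Nous devons intégrer notre équation de l'accélération a(t) = exp(t/2)/4 2 fois. En intégrant l'accélération et en utilisant la condition initiale v(0) = 1/2, nous obtenons v(t) = exp(t/2)/2. La primitive de la vitesse est la position. En utilisant x(0) = 1, nous obtenons x(t) = exp(t/2). Nous avons la position x(t) = exp(t/2). En substituant t = 2*log(2): x(2*log(2)) = 2.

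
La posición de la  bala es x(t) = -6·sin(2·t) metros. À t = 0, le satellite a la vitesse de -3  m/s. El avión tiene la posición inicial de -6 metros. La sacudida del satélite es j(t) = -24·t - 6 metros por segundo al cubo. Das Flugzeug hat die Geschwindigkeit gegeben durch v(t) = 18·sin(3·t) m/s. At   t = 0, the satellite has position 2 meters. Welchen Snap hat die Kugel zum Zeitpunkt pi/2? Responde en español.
Partiendo de la posición x(t) = -6·sin(2·t), tomamos 4 derivadas. La derivada de la posición da la velocidad: v(t) = -12·cos(2·t). La derivada de la velocidad da la aceleración: a(t) = 24·sin(2·t). La derivada de la aceleración da la sacudida: j(t) = 48·cos(2·t). Tomando d/dt de j(t), encontramos s(t) = -96·sin(2·t). Usando s(t) = -96·sin(2·t) y sustituyendo t = pi/2, encontramos s = 0.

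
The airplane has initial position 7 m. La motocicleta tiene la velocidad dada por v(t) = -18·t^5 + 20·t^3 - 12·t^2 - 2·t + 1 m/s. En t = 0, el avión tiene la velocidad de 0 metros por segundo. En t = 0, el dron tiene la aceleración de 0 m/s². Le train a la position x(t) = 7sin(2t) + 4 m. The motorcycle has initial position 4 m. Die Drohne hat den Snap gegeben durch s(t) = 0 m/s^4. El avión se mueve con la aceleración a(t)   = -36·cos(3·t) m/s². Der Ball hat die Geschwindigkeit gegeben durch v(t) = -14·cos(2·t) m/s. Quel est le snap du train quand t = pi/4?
Pour résoudre ceci, nous devons prendre 4 dérivées de notre équation de la position x(t) = 7·sin(2·t) + 4. En dérivant la position, nous obtenons la vitesse: v(t) = 14·cos(2·t). En dérivant la vitesse, nous obtenons l'accélération: a(t) = -28·sin(2·t). En prenant d/dt de a(t), nous trouvons j(t) = -56·cos(2·t). En dérivant le jerk, nous obtenons le snap: s(t) = 112·sin(2·t). Nous avons le snap s(t) = 112·sin(2·t). En substituant t = pi/4: s(pi/4) = 112.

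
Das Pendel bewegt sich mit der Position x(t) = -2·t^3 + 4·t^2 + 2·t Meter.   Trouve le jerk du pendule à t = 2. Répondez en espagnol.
Debemos derivar nuestra ecuación de la posición x(t) = -2·t^3 + 4·t^2 + 2·t 3 veces. La derivada de la posición da la velocidad: v(t) = -6·t^2 + 8·t + 2. La derivada de la velocidad da la aceleración: a(t) = 8 - 12·t. Derivando la aceleración, obtenemos la sacudida: j(t) = -12. De la ecuación de la sacudida j(t) = -12, sustituimos t = 2 para obtener j = -12.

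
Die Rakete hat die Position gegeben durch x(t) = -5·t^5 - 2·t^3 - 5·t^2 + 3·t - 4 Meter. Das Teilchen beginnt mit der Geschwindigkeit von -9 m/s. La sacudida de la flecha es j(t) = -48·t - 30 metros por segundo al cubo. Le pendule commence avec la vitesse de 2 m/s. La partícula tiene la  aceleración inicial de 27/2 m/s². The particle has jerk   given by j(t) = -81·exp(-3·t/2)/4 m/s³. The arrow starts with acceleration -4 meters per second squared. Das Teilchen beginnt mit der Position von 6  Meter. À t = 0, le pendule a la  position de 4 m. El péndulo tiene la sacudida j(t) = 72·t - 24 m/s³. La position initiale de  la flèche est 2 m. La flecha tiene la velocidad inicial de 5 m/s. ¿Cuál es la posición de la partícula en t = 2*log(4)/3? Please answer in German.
Ausgehend von dem Ruck j(t) = -81·exp(-3·t/2)/4, nehmen wir 3 Stammfunktionen. Die Stammfunktion von dem Ruck ist die Beschleunigung. Mit a(0) = 27/2 erhalten wir a(t) = 27·exp(-3·t/2)/2. Die Stammfunktion von der Beschleunigung ist die Geschwindigkeit. Mit v(0) = -9 erhalten wir v(t) = -9·exp(-3·t/2). Mit ∫v(t)dt und Anwendung von x(0) = 6, finden wir x(t) = 6·exp(-3·t/2). Wir haben die Position x(t) = 6·exp(-3·t/2). Durch Einsetzen von t = 2*log(4)/3: x(2*log(4)/3) = 3/2.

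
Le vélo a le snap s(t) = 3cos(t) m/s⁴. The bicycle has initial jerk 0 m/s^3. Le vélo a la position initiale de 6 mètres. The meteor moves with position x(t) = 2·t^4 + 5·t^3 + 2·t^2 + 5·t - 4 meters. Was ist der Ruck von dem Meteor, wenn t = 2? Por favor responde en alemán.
Um dies zu lösen, müssen wir 3 Ableitungen unserer Gleichung für die Position x(t) = 2·t^4 + 5·t^3 + 2·t^2 + 5·t - 4 nehmen. Durch Ableiten von der Position erhalten wir die Geschwindigkeit: v(t) = 8·t^3 + 15·t^2 + 4·t + 5. Mit d/dt von v(t) finden wir a(t) = 24·t^2 + 30·t + 4. Durch Ableiten von der Beschleunigung erhalten wir den Ruck: j(t) = 48·t + 30. Wir haben den Ruck j(t) = 48·t + 30. Durch Einsetzen von t = 2: j(2) = 126.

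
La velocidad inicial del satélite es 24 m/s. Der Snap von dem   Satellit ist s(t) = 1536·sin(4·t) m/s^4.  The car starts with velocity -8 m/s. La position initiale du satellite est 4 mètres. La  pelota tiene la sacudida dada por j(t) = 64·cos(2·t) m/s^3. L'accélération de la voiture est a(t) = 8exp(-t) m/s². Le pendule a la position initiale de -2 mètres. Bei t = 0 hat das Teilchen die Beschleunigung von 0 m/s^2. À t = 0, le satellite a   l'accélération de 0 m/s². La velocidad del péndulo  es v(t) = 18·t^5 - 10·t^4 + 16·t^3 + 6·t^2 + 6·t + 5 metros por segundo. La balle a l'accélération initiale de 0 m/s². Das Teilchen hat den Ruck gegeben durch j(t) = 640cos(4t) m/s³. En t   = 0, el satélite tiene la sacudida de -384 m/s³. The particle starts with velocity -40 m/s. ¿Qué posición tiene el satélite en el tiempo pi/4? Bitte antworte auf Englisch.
To find the answer, we compute 4 antiderivatives of s(t) = 1536·sin(4·t). The integral of snap, with j(0) = -384, gives jerk: j(t) = -384·cos(4·t). Finding the antiderivative of j(t) and using a(0) = 0: a(t) = -96·sin(4·t). Integrating acceleration and using the initial condition v(0) = 24, we get v(t) = 24·cos(4·t). The antiderivative of velocity is position. Using x(0) = 4, we get x(t) = 6·sin(4·t) + 4. We have position x(t) = 6·sin(4·t) + 4. Substituting t = pi/4: x(pi/4) = 4.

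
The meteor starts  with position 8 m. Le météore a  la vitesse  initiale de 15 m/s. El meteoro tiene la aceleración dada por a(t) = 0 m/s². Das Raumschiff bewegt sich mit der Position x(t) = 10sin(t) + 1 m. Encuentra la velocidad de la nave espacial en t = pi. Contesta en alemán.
Ausgehend von der Position x(t) = 10·sin(t) + 1, nehmen wir 1 Ableitung. Mit d/dt von x(t) finden wir v(t) = 10·cos(t). Aus der Gleichung für die Geschwindigkeit v(t) = 10·cos(t), setzen wir t = pi ein und erhalten v = -10.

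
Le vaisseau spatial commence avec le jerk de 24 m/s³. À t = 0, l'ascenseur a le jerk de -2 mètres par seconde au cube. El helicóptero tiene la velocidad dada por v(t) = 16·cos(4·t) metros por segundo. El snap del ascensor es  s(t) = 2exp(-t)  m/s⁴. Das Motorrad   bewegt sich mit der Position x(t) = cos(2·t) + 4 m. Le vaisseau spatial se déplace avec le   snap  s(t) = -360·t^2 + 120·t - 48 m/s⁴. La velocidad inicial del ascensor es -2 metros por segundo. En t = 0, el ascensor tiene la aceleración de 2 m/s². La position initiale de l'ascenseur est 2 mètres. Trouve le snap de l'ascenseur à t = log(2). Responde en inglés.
We have snap s(t) = 2·exp(-t). Substituting t = log(2): s(log(2)) = 1.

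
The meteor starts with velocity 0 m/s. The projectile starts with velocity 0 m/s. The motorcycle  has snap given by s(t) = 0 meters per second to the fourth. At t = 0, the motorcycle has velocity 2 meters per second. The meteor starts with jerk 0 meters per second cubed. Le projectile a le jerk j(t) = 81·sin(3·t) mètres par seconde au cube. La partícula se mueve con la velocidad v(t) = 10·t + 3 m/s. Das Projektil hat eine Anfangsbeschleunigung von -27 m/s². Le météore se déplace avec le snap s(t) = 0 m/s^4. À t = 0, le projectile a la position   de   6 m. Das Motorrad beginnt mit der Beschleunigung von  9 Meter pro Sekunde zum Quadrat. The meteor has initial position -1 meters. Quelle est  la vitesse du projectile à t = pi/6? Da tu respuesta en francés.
Nous devons intégrer notre équation du jerk j(t) = 81·sin(3·t) 2 fois. L'intégrale du jerk, avec a(0) = -27, donne l'accélération: a(t) = -27·cos(3·t). L'intégrale de l'accélération est la vitesse. En utilisant v(0) = 0, nous obtenons v(t) = -9·sin(3·t). De l'équation de la vitesse v(t) = -9·sin(3·t), nous substituons t = pi/6 pour obtenir v = -9.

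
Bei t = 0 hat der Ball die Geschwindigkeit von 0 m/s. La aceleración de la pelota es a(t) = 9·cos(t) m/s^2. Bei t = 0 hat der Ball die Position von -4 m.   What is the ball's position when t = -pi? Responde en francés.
Pour résoudre ceci, nous devons prendre 2 intégrales de notre équation de l'accélération a(t) = 9·cos(t). La primitive de l'accélération, avec v(0) = 0, donne la vitesse: v(t) = 9·sin(t). En prenant ∫v(t)dt et en appliquant x(0) = -4, nous trouvons x(t) = 5 - 9·cos(t). Nous avons la position x(t) = 5 - 9·cos(t). En substituant t = -pi: x(-pi) = 14.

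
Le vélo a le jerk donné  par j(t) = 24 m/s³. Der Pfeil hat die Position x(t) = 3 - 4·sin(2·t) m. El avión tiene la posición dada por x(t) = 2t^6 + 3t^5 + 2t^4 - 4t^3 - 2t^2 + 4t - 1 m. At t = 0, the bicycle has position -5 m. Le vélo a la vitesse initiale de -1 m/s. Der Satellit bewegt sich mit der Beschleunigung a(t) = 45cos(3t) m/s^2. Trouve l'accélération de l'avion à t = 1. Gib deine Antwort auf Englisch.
We must differentiate our position equation x(t) = 2·t^6 + 3·t^5 + 2·t^4 - 4·t^3 - 2·t^2 + 4·t - 1 2 times. Differentiating position, we get velocity: v(t) = 12·t^5 + 15·t^4 + 8·t^3 - 12·t^2 - 4·t + 4. The derivative of velocity gives acceleration: a(t) = 60·t^4 + 60·t^3 + 24·t^2 - 24·t - 4. Using a(t) = 60·t^4 + 60·t^3 + 24·t^2 - 24·t - 4 and substituting t = 1, we find a = 116.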